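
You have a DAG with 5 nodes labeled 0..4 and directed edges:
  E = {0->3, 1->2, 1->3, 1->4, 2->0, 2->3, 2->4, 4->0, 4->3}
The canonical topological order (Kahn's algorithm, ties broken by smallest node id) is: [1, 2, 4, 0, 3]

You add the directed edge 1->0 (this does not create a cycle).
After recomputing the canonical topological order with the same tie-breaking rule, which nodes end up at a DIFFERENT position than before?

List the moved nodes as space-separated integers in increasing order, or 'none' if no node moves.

Answer: none

Derivation:
Old toposort: [1, 2, 4, 0, 3]
Added edge 1->0
Recompute Kahn (smallest-id tiebreak):
  initial in-degrees: [3, 0, 1, 4, 2]
  ready (indeg=0): [1]
  pop 1: indeg[0]->2; indeg[2]->0; indeg[3]->3; indeg[4]->1 | ready=[2] | order so far=[1]
  pop 2: indeg[0]->1; indeg[3]->2; indeg[4]->0 | ready=[4] | order so far=[1, 2]
  pop 4: indeg[0]->0; indeg[3]->1 | ready=[0] | order so far=[1, 2, 4]
  pop 0: indeg[3]->0 | ready=[3] | order so far=[1, 2, 4, 0]
  pop 3: no out-edges | ready=[] | order so far=[1, 2, 4, 0, 3]
New canonical toposort: [1, 2, 4, 0, 3]
Compare positions:
  Node 0: index 3 -> 3 (same)
  Node 1: index 0 -> 0 (same)
  Node 2: index 1 -> 1 (same)
  Node 3: index 4 -> 4 (same)
  Node 4: index 2 -> 2 (same)
Nodes that changed position: none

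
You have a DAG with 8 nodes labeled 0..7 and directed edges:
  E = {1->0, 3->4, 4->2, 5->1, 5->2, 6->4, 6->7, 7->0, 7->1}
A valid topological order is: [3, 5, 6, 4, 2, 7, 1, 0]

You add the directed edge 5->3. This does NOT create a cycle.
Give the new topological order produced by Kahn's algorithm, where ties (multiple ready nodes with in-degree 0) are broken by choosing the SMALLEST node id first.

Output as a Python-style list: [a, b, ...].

Answer: [5, 3, 6, 4, 2, 7, 1, 0]

Derivation:
Old toposort: [3, 5, 6, 4, 2, 7, 1, 0]
Added edge: 5->3
Position of 5 (1) > position of 3 (0). Must reorder: 5 must now come before 3.
Run Kahn's algorithm (break ties by smallest node id):
  initial in-degrees: [2, 2, 2, 1, 2, 0, 0, 1]
  ready (indeg=0): [5, 6]
  pop 5: indeg[1]->1; indeg[2]->1; indeg[3]->0 | ready=[3, 6] | order so far=[5]
  pop 3: indeg[4]->1 | ready=[6] | order so far=[5, 3]
  pop 6: indeg[4]->0; indeg[7]->0 | ready=[4, 7] | order so far=[5, 3, 6]
  pop 4: indeg[2]->0 | ready=[2, 7] | order so far=[5, 3, 6, 4]
  pop 2: no out-edges | ready=[7] | order so far=[5, 3, 6, 4, 2]
  pop 7: indeg[0]->1; indeg[1]->0 | ready=[1] | order so far=[5, 3, 6, 4, 2, 7]
  pop 1: indeg[0]->0 | ready=[0] | order so far=[5, 3, 6, 4, 2, 7, 1]
  pop 0: no out-edges | ready=[] | order so far=[5, 3, 6, 4, 2, 7, 1, 0]
  Result: [5, 3, 6, 4, 2, 7, 1, 0]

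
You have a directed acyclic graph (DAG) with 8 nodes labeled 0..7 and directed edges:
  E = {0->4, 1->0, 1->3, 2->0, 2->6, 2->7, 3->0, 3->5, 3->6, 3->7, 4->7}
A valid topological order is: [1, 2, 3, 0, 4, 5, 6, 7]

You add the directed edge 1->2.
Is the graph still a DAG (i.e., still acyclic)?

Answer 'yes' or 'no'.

Given toposort: [1, 2, 3, 0, 4, 5, 6, 7]
Position of 1: index 0; position of 2: index 1
New edge 1->2: forward
Forward edge: respects the existing order. Still a DAG, same toposort still valid.
Still a DAG? yes

Answer: yes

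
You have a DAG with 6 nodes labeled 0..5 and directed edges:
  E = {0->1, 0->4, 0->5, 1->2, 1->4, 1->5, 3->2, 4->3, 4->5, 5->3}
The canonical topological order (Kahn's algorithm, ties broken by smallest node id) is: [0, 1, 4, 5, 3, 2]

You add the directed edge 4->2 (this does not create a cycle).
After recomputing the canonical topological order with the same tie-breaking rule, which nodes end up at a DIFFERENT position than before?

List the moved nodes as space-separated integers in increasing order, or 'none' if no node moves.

Old toposort: [0, 1, 4, 5, 3, 2]
Added edge 4->2
Recompute Kahn (smallest-id tiebreak):
  initial in-degrees: [0, 1, 3, 2, 2, 3]
  ready (indeg=0): [0]
  pop 0: indeg[1]->0; indeg[4]->1; indeg[5]->2 | ready=[1] | order so far=[0]
  pop 1: indeg[2]->2; indeg[4]->0; indeg[5]->1 | ready=[4] | order so far=[0, 1]
  pop 4: indeg[2]->1; indeg[3]->1; indeg[5]->0 | ready=[5] | order so far=[0, 1, 4]
  pop 5: indeg[3]->0 | ready=[3] | order so far=[0, 1, 4, 5]
  pop 3: indeg[2]->0 | ready=[2] | order so far=[0, 1, 4, 5, 3]
  pop 2: no out-edges | ready=[] | order so far=[0, 1, 4, 5, 3, 2]
New canonical toposort: [0, 1, 4, 5, 3, 2]
Compare positions:
  Node 0: index 0 -> 0 (same)
  Node 1: index 1 -> 1 (same)
  Node 2: index 5 -> 5 (same)
  Node 3: index 4 -> 4 (same)
  Node 4: index 2 -> 2 (same)
  Node 5: index 3 -> 3 (same)
Nodes that changed position: none

Answer: none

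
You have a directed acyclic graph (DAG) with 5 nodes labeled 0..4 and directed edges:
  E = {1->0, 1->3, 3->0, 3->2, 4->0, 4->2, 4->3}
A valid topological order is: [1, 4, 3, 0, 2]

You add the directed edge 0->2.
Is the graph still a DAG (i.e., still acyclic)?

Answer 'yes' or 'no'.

Given toposort: [1, 4, 3, 0, 2]
Position of 0: index 3; position of 2: index 4
New edge 0->2: forward
Forward edge: respects the existing order. Still a DAG, same toposort still valid.
Still a DAG? yes

Answer: yes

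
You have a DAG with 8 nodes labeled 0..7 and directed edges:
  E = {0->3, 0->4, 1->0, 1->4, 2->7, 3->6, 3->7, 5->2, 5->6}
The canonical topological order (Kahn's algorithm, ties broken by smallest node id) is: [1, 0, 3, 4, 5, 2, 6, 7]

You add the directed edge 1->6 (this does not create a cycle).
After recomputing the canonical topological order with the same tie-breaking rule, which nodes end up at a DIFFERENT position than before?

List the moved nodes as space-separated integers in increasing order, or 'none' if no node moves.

Answer: none

Derivation:
Old toposort: [1, 0, 3, 4, 5, 2, 6, 7]
Added edge 1->6
Recompute Kahn (smallest-id tiebreak):
  initial in-degrees: [1, 0, 1, 1, 2, 0, 3, 2]
  ready (indeg=0): [1, 5]
  pop 1: indeg[0]->0; indeg[4]->1; indeg[6]->2 | ready=[0, 5] | order so far=[1]
  pop 0: indeg[3]->0; indeg[4]->0 | ready=[3, 4, 5] | order so far=[1, 0]
  pop 3: indeg[6]->1; indeg[7]->1 | ready=[4, 5] | order so far=[1, 0, 3]
  pop 4: no out-edges | ready=[5] | order so far=[1, 0, 3, 4]
  pop 5: indeg[2]->0; indeg[6]->0 | ready=[2, 6] | order so far=[1, 0, 3, 4, 5]
  pop 2: indeg[7]->0 | ready=[6, 7] | order so far=[1, 0, 3, 4, 5, 2]
  pop 6: no out-edges | ready=[7] | order so far=[1, 0, 3, 4, 5, 2, 6]
  pop 7: no out-edges | ready=[] | order so far=[1, 0, 3, 4, 5, 2, 6, 7]
New canonical toposort: [1, 0, 3, 4, 5, 2, 6, 7]
Compare positions:
  Node 0: index 1 -> 1 (same)
  Node 1: index 0 -> 0 (same)
  Node 2: index 5 -> 5 (same)
  Node 3: index 2 -> 2 (same)
  Node 4: index 3 -> 3 (same)
  Node 5: index 4 -> 4 (same)
  Node 6: index 6 -> 6 (same)
  Node 7: index 7 -> 7 (same)
Nodes that changed position: none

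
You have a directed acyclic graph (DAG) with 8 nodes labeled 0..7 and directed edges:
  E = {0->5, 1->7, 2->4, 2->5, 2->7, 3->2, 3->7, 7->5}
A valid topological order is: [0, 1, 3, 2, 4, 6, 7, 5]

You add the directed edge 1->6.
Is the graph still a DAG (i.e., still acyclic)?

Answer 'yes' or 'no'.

Given toposort: [0, 1, 3, 2, 4, 6, 7, 5]
Position of 1: index 1; position of 6: index 5
New edge 1->6: forward
Forward edge: respects the existing order. Still a DAG, same toposort still valid.
Still a DAG? yes

Answer: yes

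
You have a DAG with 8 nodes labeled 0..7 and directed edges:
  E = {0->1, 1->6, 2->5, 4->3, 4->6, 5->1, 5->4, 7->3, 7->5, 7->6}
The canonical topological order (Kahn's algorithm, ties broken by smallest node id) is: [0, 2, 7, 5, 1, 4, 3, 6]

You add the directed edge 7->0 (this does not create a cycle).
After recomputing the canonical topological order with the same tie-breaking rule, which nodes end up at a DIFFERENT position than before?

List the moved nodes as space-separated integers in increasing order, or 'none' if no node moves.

Answer: 0 2 7

Derivation:
Old toposort: [0, 2, 7, 5, 1, 4, 3, 6]
Added edge 7->0
Recompute Kahn (smallest-id tiebreak):
  initial in-degrees: [1, 2, 0, 2, 1, 2, 3, 0]
  ready (indeg=0): [2, 7]
  pop 2: indeg[5]->1 | ready=[7] | order so far=[2]
  pop 7: indeg[0]->0; indeg[3]->1; indeg[5]->0; indeg[6]->2 | ready=[0, 5] | order so far=[2, 7]
  pop 0: indeg[1]->1 | ready=[5] | order so far=[2, 7, 0]
  pop 5: indeg[1]->0; indeg[4]->0 | ready=[1, 4] | order so far=[2, 7, 0, 5]
  pop 1: indeg[6]->1 | ready=[4] | order so far=[2, 7, 0, 5, 1]
  pop 4: indeg[3]->0; indeg[6]->0 | ready=[3, 6] | order so far=[2, 7, 0, 5, 1, 4]
  pop 3: no out-edges | ready=[6] | order so far=[2, 7, 0, 5, 1, 4, 3]
  pop 6: no out-edges | ready=[] | order so far=[2, 7, 0, 5, 1, 4, 3, 6]
New canonical toposort: [2, 7, 0, 5, 1, 4, 3, 6]
Compare positions:
  Node 0: index 0 -> 2 (moved)
  Node 1: index 4 -> 4 (same)
  Node 2: index 1 -> 0 (moved)
  Node 3: index 6 -> 6 (same)
  Node 4: index 5 -> 5 (same)
  Node 5: index 3 -> 3 (same)
  Node 6: index 7 -> 7 (same)
  Node 7: index 2 -> 1 (moved)
Nodes that changed position: 0 2 7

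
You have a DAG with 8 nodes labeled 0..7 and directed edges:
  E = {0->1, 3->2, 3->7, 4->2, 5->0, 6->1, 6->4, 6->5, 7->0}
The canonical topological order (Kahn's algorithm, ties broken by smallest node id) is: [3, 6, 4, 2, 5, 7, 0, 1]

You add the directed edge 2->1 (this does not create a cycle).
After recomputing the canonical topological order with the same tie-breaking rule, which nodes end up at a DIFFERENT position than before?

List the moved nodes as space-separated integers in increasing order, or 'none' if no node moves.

Answer: none

Derivation:
Old toposort: [3, 6, 4, 2, 5, 7, 0, 1]
Added edge 2->1
Recompute Kahn (smallest-id tiebreak):
  initial in-degrees: [2, 3, 2, 0, 1, 1, 0, 1]
  ready (indeg=0): [3, 6]
  pop 3: indeg[2]->1; indeg[7]->0 | ready=[6, 7] | order so far=[3]
  pop 6: indeg[1]->2; indeg[4]->0; indeg[5]->0 | ready=[4, 5, 7] | order so far=[3, 6]
  pop 4: indeg[2]->0 | ready=[2, 5, 7] | order so far=[3, 6, 4]
  pop 2: indeg[1]->1 | ready=[5, 7] | order so far=[3, 6, 4, 2]
  pop 5: indeg[0]->1 | ready=[7] | order so far=[3, 6, 4, 2, 5]
  pop 7: indeg[0]->0 | ready=[0] | order so far=[3, 6, 4, 2, 5, 7]
  pop 0: indeg[1]->0 | ready=[1] | order so far=[3, 6, 4, 2, 5, 7, 0]
  pop 1: no out-edges | ready=[] | order so far=[3, 6, 4, 2, 5, 7, 0, 1]
New canonical toposort: [3, 6, 4, 2, 5, 7, 0, 1]
Compare positions:
  Node 0: index 6 -> 6 (same)
  Node 1: index 7 -> 7 (same)
  Node 2: index 3 -> 3 (same)
  Node 3: index 0 -> 0 (same)
  Node 4: index 2 -> 2 (same)
  Node 5: index 4 -> 4 (same)
  Node 6: index 1 -> 1 (same)
  Node 7: index 5 -> 5 (same)
Nodes that changed position: none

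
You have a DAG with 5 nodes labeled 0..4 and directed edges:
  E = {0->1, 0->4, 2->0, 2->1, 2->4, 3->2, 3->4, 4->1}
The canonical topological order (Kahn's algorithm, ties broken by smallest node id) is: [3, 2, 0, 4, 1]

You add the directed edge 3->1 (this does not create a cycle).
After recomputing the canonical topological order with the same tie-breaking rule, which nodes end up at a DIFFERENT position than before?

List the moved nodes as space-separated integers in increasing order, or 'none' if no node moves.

Answer: none

Derivation:
Old toposort: [3, 2, 0, 4, 1]
Added edge 3->1
Recompute Kahn (smallest-id tiebreak):
  initial in-degrees: [1, 4, 1, 0, 3]
  ready (indeg=0): [3]
  pop 3: indeg[1]->3; indeg[2]->0; indeg[4]->2 | ready=[2] | order so far=[3]
  pop 2: indeg[0]->0; indeg[1]->2; indeg[4]->1 | ready=[0] | order so far=[3, 2]
  pop 0: indeg[1]->1; indeg[4]->0 | ready=[4] | order so far=[3, 2, 0]
  pop 4: indeg[1]->0 | ready=[1] | order so far=[3, 2, 0, 4]
  pop 1: no out-edges | ready=[] | order so far=[3, 2, 0, 4, 1]
New canonical toposort: [3, 2, 0, 4, 1]
Compare positions:
  Node 0: index 2 -> 2 (same)
  Node 1: index 4 -> 4 (same)
  Node 2: index 1 -> 1 (same)
  Node 3: index 0 -> 0 (same)
  Node 4: index 3 -> 3 (same)
Nodes that changed position: none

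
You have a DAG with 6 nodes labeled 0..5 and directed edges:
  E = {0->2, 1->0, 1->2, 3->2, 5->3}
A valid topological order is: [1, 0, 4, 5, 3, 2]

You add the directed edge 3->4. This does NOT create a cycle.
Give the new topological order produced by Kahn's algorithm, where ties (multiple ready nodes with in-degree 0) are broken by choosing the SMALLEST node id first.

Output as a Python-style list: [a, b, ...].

Old toposort: [1, 0, 4, 5, 3, 2]
Added edge: 3->4
Position of 3 (4) > position of 4 (2). Must reorder: 3 must now come before 4.
Run Kahn's algorithm (break ties by smallest node id):
  initial in-degrees: [1, 0, 3, 1, 1, 0]
  ready (indeg=0): [1, 5]
  pop 1: indeg[0]->0; indeg[2]->2 | ready=[0, 5] | order so far=[1]
  pop 0: indeg[2]->1 | ready=[5] | order so far=[1, 0]
  pop 5: indeg[3]->0 | ready=[3] | order so far=[1, 0, 5]
  pop 3: indeg[2]->0; indeg[4]->0 | ready=[2, 4] | order so far=[1, 0, 5, 3]
  pop 2: no out-edges | ready=[4] | order so far=[1, 0, 5, 3, 2]
  pop 4: no out-edges | ready=[] | order so far=[1, 0, 5, 3, 2, 4]
  Result: [1, 0, 5, 3, 2, 4]

Answer: [1, 0, 5, 3, 2, 4]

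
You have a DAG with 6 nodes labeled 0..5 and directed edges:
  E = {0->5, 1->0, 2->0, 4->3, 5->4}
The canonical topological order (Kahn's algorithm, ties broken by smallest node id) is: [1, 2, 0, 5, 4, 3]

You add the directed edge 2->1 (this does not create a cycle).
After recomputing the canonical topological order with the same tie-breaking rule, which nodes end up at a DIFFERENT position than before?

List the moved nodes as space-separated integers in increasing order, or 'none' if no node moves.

Answer: 1 2

Derivation:
Old toposort: [1, 2, 0, 5, 4, 3]
Added edge 2->1
Recompute Kahn (smallest-id tiebreak):
  initial in-degrees: [2, 1, 0, 1, 1, 1]
  ready (indeg=0): [2]
  pop 2: indeg[0]->1; indeg[1]->0 | ready=[1] | order so far=[2]
  pop 1: indeg[0]->0 | ready=[0] | order so far=[2, 1]
  pop 0: indeg[5]->0 | ready=[5] | order so far=[2, 1, 0]
  pop 5: indeg[4]->0 | ready=[4] | order so far=[2, 1, 0, 5]
  pop 4: indeg[3]->0 | ready=[3] | order so far=[2, 1, 0, 5, 4]
  pop 3: no out-edges | ready=[] | order so far=[2, 1, 0, 5, 4, 3]
New canonical toposort: [2, 1, 0, 5, 4, 3]
Compare positions:
  Node 0: index 2 -> 2 (same)
  Node 1: index 0 -> 1 (moved)
  Node 2: index 1 -> 0 (moved)
  Node 3: index 5 -> 5 (same)
  Node 4: index 4 -> 4 (same)
  Node 5: index 3 -> 3 (same)
Nodes that changed position: 1 2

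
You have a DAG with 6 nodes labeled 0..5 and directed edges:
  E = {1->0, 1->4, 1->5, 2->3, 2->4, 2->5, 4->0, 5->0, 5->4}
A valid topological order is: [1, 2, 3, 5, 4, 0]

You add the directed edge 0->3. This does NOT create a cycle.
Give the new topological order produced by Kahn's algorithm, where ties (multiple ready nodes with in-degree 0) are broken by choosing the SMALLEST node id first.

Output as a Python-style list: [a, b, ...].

Old toposort: [1, 2, 3, 5, 4, 0]
Added edge: 0->3
Position of 0 (5) > position of 3 (2). Must reorder: 0 must now come before 3.
Run Kahn's algorithm (break ties by smallest node id):
  initial in-degrees: [3, 0, 0, 2, 3, 2]
  ready (indeg=0): [1, 2]
  pop 1: indeg[0]->2; indeg[4]->2; indeg[5]->1 | ready=[2] | order so far=[1]
  pop 2: indeg[3]->1; indeg[4]->1; indeg[5]->0 | ready=[5] | order so far=[1, 2]
  pop 5: indeg[0]->1; indeg[4]->0 | ready=[4] | order so far=[1, 2, 5]
  pop 4: indeg[0]->0 | ready=[0] | order so far=[1, 2, 5, 4]
  pop 0: indeg[3]->0 | ready=[3] | order so far=[1, 2, 5, 4, 0]
  pop 3: no out-edges | ready=[] | order so far=[1, 2, 5, 4, 0, 3]
  Result: [1, 2, 5, 4, 0, 3]

Answer: [1, 2, 5, 4, 0, 3]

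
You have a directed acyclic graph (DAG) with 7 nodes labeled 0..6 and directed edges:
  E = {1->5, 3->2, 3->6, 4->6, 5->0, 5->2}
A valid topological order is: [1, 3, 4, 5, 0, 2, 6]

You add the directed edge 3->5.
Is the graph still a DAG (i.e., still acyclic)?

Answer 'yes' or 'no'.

Given toposort: [1, 3, 4, 5, 0, 2, 6]
Position of 3: index 1; position of 5: index 3
New edge 3->5: forward
Forward edge: respects the existing order. Still a DAG, same toposort still valid.
Still a DAG? yes

Answer: yes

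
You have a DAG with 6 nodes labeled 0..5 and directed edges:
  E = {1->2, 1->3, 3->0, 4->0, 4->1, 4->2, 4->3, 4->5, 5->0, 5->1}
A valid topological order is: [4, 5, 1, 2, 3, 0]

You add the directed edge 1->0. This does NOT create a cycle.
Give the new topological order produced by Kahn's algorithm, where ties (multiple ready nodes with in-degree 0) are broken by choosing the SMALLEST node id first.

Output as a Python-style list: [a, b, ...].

Old toposort: [4, 5, 1, 2, 3, 0]
Added edge: 1->0
Position of 1 (2) < position of 0 (5). Old order still valid.
Run Kahn's algorithm (break ties by smallest node id):
  initial in-degrees: [4, 2, 2, 2, 0, 1]
  ready (indeg=0): [4]
  pop 4: indeg[0]->3; indeg[1]->1; indeg[2]->1; indeg[3]->1; indeg[5]->0 | ready=[5] | order so far=[4]
  pop 5: indeg[0]->2; indeg[1]->0 | ready=[1] | order so far=[4, 5]
  pop 1: indeg[0]->1; indeg[2]->0; indeg[3]->0 | ready=[2, 3] | order so far=[4, 5, 1]
  pop 2: no out-edges | ready=[3] | order so far=[4, 5, 1, 2]
  pop 3: indeg[0]->0 | ready=[0] | order so far=[4, 5, 1, 2, 3]
  pop 0: no out-edges | ready=[] | order so far=[4, 5, 1, 2, 3, 0]
  Result: [4, 5, 1, 2, 3, 0]

Answer: [4, 5, 1, 2, 3, 0]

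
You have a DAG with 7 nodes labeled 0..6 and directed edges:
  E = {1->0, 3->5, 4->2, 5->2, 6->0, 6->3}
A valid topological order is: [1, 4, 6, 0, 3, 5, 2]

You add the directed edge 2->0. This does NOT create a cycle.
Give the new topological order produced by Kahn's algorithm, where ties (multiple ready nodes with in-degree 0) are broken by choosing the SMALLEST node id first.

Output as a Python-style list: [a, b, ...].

Answer: [1, 4, 6, 3, 5, 2, 0]

Derivation:
Old toposort: [1, 4, 6, 0, 3, 5, 2]
Added edge: 2->0
Position of 2 (6) > position of 0 (3). Must reorder: 2 must now come before 0.
Run Kahn's algorithm (break ties by smallest node id):
  initial in-degrees: [3, 0, 2, 1, 0, 1, 0]
  ready (indeg=0): [1, 4, 6]
  pop 1: indeg[0]->2 | ready=[4, 6] | order so far=[1]
  pop 4: indeg[2]->1 | ready=[6] | order so far=[1, 4]
  pop 6: indeg[0]->1; indeg[3]->0 | ready=[3] | order so far=[1, 4, 6]
  pop 3: indeg[5]->0 | ready=[5] | order so far=[1, 4, 6, 3]
  pop 5: indeg[2]->0 | ready=[2] | order so far=[1, 4, 6, 3, 5]
  pop 2: indeg[0]->0 | ready=[0] | order so far=[1, 4, 6, 3, 5, 2]
  pop 0: no out-edges | ready=[] | order so far=[1, 4, 6, 3, 5, 2, 0]
  Result: [1, 4, 6, 3, 5, 2, 0]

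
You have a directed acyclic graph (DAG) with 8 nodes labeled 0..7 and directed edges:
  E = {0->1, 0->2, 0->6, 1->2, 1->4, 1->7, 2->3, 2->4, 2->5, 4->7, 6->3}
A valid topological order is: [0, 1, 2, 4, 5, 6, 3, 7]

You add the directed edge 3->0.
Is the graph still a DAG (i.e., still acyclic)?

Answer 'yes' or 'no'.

Given toposort: [0, 1, 2, 4, 5, 6, 3, 7]
Position of 3: index 6; position of 0: index 0
New edge 3->0: backward (u after v in old order)
Backward edge: old toposort is now invalid. Check if this creates a cycle.
Does 0 already reach 3? Reachable from 0: [0, 1, 2, 3, 4, 5, 6, 7]. YES -> cycle!
Still a DAG? no

Answer: no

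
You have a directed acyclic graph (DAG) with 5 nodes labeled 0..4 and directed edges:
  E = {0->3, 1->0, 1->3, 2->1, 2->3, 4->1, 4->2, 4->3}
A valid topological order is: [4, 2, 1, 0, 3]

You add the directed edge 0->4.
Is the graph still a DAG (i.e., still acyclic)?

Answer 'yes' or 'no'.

Answer: no

Derivation:
Given toposort: [4, 2, 1, 0, 3]
Position of 0: index 3; position of 4: index 0
New edge 0->4: backward (u after v in old order)
Backward edge: old toposort is now invalid. Check if this creates a cycle.
Does 4 already reach 0? Reachable from 4: [0, 1, 2, 3, 4]. YES -> cycle!
Still a DAG? no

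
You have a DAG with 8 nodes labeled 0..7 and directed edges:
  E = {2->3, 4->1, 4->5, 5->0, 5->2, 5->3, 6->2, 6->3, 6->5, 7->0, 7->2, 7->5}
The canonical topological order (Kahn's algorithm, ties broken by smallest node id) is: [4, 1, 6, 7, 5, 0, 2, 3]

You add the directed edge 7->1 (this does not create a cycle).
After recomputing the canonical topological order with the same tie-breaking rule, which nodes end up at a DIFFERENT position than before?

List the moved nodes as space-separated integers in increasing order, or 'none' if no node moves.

Old toposort: [4, 1, 6, 7, 5, 0, 2, 3]
Added edge 7->1
Recompute Kahn (smallest-id tiebreak):
  initial in-degrees: [2, 2, 3, 3, 0, 3, 0, 0]
  ready (indeg=0): [4, 6, 7]
  pop 4: indeg[1]->1; indeg[5]->2 | ready=[6, 7] | order so far=[4]
  pop 6: indeg[2]->2; indeg[3]->2; indeg[5]->1 | ready=[7] | order so far=[4, 6]
  pop 7: indeg[0]->1; indeg[1]->0; indeg[2]->1; indeg[5]->0 | ready=[1, 5] | order so far=[4, 6, 7]
  pop 1: no out-edges | ready=[5] | order so far=[4, 6, 7, 1]
  pop 5: indeg[0]->0; indeg[2]->0; indeg[3]->1 | ready=[0, 2] | order so far=[4, 6, 7, 1, 5]
  pop 0: no out-edges | ready=[2] | order so far=[4, 6, 7, 1, 5, 0]
  pop 2: indeg[3]->0 | ready=[3] | order so far=[4, 6, 7, 1, 5, 0, 2]
  pop 3: no out-edges | ready=[] | order so far=[4, 6, 7, 1, 5, 0, 2, 3]
New canonical toposort: [4, 6, 7, 1, 5, 0, 2, 3]
Compare positions:
  Node 0: index 5 -> 5 (same)
  Node 1: index 1 -> 3 (moved)
  Node 2: index 6 -> 6 (same)
  Node 3: index 7 -> 7 (same)
  Node 4: index 0 -> 0 (same)
  Node 5: index 4 -> 4 (same)
  Node 6: index 2 -> 1 (moved)
  Node 7: index 3 -> 2 (moved)
Nodes that changed position: 1 6 7

Answer: 1 6 7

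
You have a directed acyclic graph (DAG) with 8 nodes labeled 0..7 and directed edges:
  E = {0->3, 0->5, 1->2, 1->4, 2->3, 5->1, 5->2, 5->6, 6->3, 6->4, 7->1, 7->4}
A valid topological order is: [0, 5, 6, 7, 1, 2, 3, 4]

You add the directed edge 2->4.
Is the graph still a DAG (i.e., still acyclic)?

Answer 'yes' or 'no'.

Given toposort: [0, 5, 6, 7, 1, 2, 3, 4]
Position of 2: index 5; position of 4: index 7
New edge 2->4: forward
Forward edge: respects the existing order. Still a DAG, same toposort still valid.
Still a DAG? yes

Answer: yes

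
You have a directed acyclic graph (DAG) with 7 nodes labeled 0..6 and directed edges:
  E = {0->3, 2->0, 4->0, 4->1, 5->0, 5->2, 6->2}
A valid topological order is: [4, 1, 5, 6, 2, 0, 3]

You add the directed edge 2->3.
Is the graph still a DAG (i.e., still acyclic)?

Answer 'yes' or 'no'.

Answer: yes

Derivation:
Given toposort: [4, 1, 5, 6, 2, 0, 3]
Position of 2: index 4; position of 3: index 6
New edge 2->3: forward
Forward edge: respects the existing order. Still a DAG, same toposort still valid.
Still a DAG? yes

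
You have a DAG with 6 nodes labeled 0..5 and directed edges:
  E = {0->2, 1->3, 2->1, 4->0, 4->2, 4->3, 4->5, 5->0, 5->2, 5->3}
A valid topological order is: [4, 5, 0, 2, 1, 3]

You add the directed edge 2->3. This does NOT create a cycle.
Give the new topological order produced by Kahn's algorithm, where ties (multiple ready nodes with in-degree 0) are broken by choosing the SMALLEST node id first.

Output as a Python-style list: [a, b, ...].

Old toposort: [4, 5, 0, 2, 1, 3]
Added edge: 2->3
Position of 2 (3) < position of 3 (5). Old order still valid.
Run Kahn's algorithm (break ties by smallest node id):
  initial in-degrees: [2, 1, 3, 4, 0, 1]
  ready (indeg=0): [4]
  pop 4: indeg[0]->1; indeg[2]->2; indeg[3]->3; indeg[5]->0 | ready=[5] | order so far=[4]
  pop 5: indeg[0]->0; indeg[2]->1; indeg[3]->2 | ready=[0] | order so far=[4, 5]
  pop 0: indeg[2]->0 | ready=[2] | order so far=[4, 5, 0]
  pop 2: indeg[1]->0; indeg[3]->1 | ready=[1] | order so far=[4, 5, 0, 2]
  pop 1: indeg[3]->0 | ready=[3] | order so far=[4, 5, 0, 2, 1]
  pop 3: no out-edges | ready=[] | order so far=[4, 5, 0, 2, 1, 3]
  Result: [4, 5, 0, 2, 1, 3]

Answer: [4, 5, 0, 2, 1, 3]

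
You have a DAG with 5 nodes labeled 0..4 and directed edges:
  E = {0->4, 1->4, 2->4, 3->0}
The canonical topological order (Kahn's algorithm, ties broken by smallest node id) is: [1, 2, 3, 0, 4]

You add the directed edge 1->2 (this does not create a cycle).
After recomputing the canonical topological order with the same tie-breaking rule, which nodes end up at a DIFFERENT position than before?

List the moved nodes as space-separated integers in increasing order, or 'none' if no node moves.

Old toposort: [1, 2, 3, 0, 4]
Added edge 1->2
Recompute Kahn (smallest-id tiebreak):
  initial in-degrees: [1, 0, 1, 0, 3]
  ready (indeg=0): [1, 3]
  pop 1: indeg[2]->0; indeg[4]->2 | ready=[2, 3] | order so far=[1]
  pop 2: indeg[4]->1 | ready=[3] | order so far=[1, 2]
  pop 3: indeg[0]->0 | ready=[0] | order so far=[1, 2, 3]
  pop 0: indeg[4]->0 | ready=[4] | order so far=[1, 2, 3, 0]
  pop 4: no out-edges | ready=[] | order so far=[1, 2, 3, 0, 4]
New canonical toposort: [1, 2, 3, 0, 4]
Compare positions:
  Node 0: index 3 -> 3 (same)
  Node 1: index 0 -> 0 (same)
  Node 2: index 1 -> 1 (same)
  Node 3: index 2 -> 2 (same)
  Node 4: index 4 -> 4 (same)
Nodes that changed position: none

Answer: none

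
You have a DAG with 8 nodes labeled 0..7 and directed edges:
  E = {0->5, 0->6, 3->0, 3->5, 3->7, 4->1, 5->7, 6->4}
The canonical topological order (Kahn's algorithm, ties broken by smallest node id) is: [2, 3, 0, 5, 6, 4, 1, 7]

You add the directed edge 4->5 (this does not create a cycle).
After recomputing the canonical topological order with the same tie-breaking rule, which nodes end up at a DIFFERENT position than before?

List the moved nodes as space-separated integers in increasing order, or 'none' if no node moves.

Answer: 1 4 5 6

Derivation:
Old toposort: [2, 3, 0, 5, 6, 4, 1, 7]
Added edge 4->5
Recompute Kahn (smallest-id tiebreak):
  initial in-degrees: [1, 1, 0, 0, 1, 3, 1, 2]
  ready (indeg=0): [2, 3]
  pop 2: no out-edges | ready=[3] | order so far=[2]
  pop 3: indeg[0]->0; indeg[5]->2; indeg[7]->1 | ready=[0] | order so far=[2, 3]
  pop 0: indeg[5]->1; indeg[6]->0 | ready=[6] | order so far=[2, 3, 0]
  pop 6: indeg[4]->0 | ready=[4] | order so far=[2, 3, 0, 6]
  pop 4: indeg[1]->0; indeg[5]->0 | ready=[1, 5] | order so far=[2, 3, 0, 6, 4]
  pop 1: no out-edges | ready=[5] | order so far=[2, 3, 0, 6, 4, 1]
  pop 5: indeg[7]->0 | ready=[7] | order so far=[2, 3, 0, 6, 4, 1, 5]
  pop 7: no out-edges | ready=[] | order so far=[2, 3, 0, 6, 4, 1, 5, 7]
New canonical toposort: [2, 3, 0, 6, 4, 1, 5, 7]
Compare positions:
  Node 0: index 2 -> 2 (same)
  Node 1: index 6 -> 5 (moved)
  Node 2: index 0 -> 0 (same)
  Node 3: index 1 -> 1 (same)
  Node 4: index 5 -> 4 (moved)
  Node 5: index 3 -> 6 (moved)
  Node 6: index 4 -> 3 (moved)
  Node 7: index 7 -> 7 (same)
Nodes that changed position: 1 4 5 6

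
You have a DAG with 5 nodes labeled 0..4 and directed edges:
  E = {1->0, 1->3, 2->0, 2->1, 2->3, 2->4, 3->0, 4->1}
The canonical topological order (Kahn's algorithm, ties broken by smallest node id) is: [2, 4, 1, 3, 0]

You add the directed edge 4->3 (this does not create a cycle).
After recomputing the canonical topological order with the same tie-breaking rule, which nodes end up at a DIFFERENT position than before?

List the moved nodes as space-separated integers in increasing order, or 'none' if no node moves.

Old toposort: [2, 4, 1, 3, 0]
Added edge 4->3
Recompute Kahn (smallest-id tiebreak):
  initial in-degrees: [3, 2, 0, 3, 1]
  ready (indeg=0): [2]
  pop 2: indeg[0]->2; indeg[1]->1; indeg[3]->2; indeg[4]->0 | ready=[4] | order so far=[2]
  pop 4: indeg[1]->0; indeg[3]->1 | ready=[1] | order so far=[2, 4]
  pop 1: indeg[0]->1; indeg[3]->0 | ready=[3] | order so far=[2, 4, 1]
  pop 3: indeg[0]->0 | ready=[0] | order so far=[2, 4, 1, 3]
  pop 0: no out-edges | ready=[] | order so far=[2, 4, 1, 3, 0]
New canonical toposort: [2, 4, 1, 3, 0]
Compare positions:
  Node 0: index 4 -> 4 (same)
  Node 1: index 2 -> 2 (same)
  Node 2: index 0 -> 0 (same)
  Node 3: index 3 -> 3 (same)
  Node 4: index 1 -> 1 (same)
Nodes that changed position: none

Answer: none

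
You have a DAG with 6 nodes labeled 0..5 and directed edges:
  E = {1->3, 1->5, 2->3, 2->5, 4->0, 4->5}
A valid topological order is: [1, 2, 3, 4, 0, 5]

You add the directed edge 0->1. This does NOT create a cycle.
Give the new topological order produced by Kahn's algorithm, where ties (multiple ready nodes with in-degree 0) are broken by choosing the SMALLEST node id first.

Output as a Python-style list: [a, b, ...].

Old toposort: [1, 2, 3, 4, 0, 5]
Added edge: 0->1
Position of 0 (4) > position of 1 (0). Must reorder: 0 must now come before 1.
Run Kahn's algorithm (break ties by smallest node id):
  initial in-degrees: [1, 1, 0, 2, 0, 3]
  ready (indeg=0): [2, 4]
  pop 2: indeg[3]->1; indeg[5]->2 | ready=[4] | order so far=[2]
  pop 4: indeg[0]->0; indeg[5]->1 | ready=[0] | order so far=[2, 4]
  pop 0: indeg[1]->0 | ready=[1] | order so far=[2, 4, 0]
  pop 1: indeg[3]->0; indeg[5]->0 | ready=[3, 5] | order so far=[2, 4, 0, 1]
  pop 3: no out-edges | ready=[5] | order so far=[2, 4, 0, 1, 3]
  pop 5: no out-edges | ready=[] | order so far=[2, 4, 0, 1, 3, 5]
  Result: [2, 4, 0, 1, 3, 5]

Answer: [2, 4, 0, 1, 3, 5]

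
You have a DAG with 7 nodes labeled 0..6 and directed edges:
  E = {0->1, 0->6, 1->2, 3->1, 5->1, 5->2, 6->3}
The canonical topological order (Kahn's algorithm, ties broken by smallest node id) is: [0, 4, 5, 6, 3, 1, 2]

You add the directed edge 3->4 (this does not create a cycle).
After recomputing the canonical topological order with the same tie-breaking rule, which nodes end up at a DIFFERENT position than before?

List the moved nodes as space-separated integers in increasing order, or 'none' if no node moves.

Answer: 1 2 3 4 5 6

Derivation:
Old toposort: [0, 4, 5, 6, 3, 1, 2]
Added edge 3->4
Recompute Kahn (smallest-id tiebreak):
  initial in-degrees: [0, 3, 2, 1, 1, 0, 1]
  ready (indeg=0): [0, 5]
  pop 0: indeg[1]->2; indeg[6]->0 | ready=[5, 6] | order so far=[0]
  pop 5: indeg[1]->1; indeg[2]->1 | ready=[6] | order so far=[0, 5]
  pop 6: indeg[3]->0 | ready=[3] | order so far=[0, 5, 6]
  pop 3: indeg[1]->0; indeg[4]->0 | ready=[1, 4] | order so far=[0, 5, 6, 3]
  pop 1: indeg[2]->0 | ready=[2, 4] | order so far=[0, 5, 6, 3, 1]
  pop 2: no out-edges | ready=[4] | order so far=[0, 5, 6, 3, 1, 2]
  pop 4: no out-edges | ready=[] | order so far=[0, 5, 6, 3, 1, 2, 4]
New canonical toposort: [0, 5, 6, 3, 1, 2, 4]
Compare positions:
  Node 0: index 0 -> 0 (same)
  Node 1: index 5 -> 4 (moved)
  Node 2: index 6 -> 5 (moved)
  Node 3: index 4 -> 3 (moved)
  Node 4: index 1 -> 6 (moved)
  Node 5: index 2 -> 1 (moved)
  Node 6: index 3 -> 2 (moved)
Nodes that changed position: 1 2 3 4 5 6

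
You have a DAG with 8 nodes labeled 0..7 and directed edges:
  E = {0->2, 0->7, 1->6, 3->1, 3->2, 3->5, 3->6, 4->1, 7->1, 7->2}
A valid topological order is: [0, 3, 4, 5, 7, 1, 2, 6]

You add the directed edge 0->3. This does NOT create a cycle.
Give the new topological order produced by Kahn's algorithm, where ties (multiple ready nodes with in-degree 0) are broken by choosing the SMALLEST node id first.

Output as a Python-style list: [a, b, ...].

Old toposort: [0, 3, 4, 5, 7, 1, 2, 6]
Added edge: 0->3
Position of 0 (0) < position of 3 (1). Old order still valid.
Run Kahn's algorithm (break ties by smallest node id):
  initial in-degrees: [0, 3, 3, 1, 0, 1, 2, 1]
  ready (indeg=0): [0, 4]
  pop 0: indeg[2]->2; indeg[3]->0; indeg[7]->0 | ready=[3, 4, 7] | order so far=[0]
  pop 3: indeg[1]->2; indeg[2]->1; indeg[5]->0; indeg[6]->1 | ready=[4, 5, 7] | order so far=[0, 3]
  pop 4: indeg[1]->1 | ready=[5, 7] | order so far=[0, 3, 4]
  pop 5: no out-edges | ready=[7] | order so far=[0, 3, 4, 5]
  pop 7: indeg[1]->0; indeg[2]->0 | ready=[1, 2] | order so far=[0, 3, 4, 5, 7]
  pop 1: indeg[6]->0 | ready=[2, 6] | order so far=[0, 3, 4, 5, 7, 1]
  pop 2: no out-edges | ready=[6] | order so far=[0, 3, 4, 5, 7, 1, 2]
  pop 6: no out-edges | ready=[] | order so far=[0, 3, 4, 5, 7, 1, 2, 6]
  Result: [0, 3, 4, 5, 7, 1, 2, 6]

Answer: [0, 3, 4, 5, 7, 1, 2, 6]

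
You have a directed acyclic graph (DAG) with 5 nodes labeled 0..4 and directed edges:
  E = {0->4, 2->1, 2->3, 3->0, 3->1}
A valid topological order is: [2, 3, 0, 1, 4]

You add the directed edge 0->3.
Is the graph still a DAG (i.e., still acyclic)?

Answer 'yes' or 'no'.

Given toposort: [2, 3, 0, 1, 4]
Position of 0: index 2; position of 3: index 1
New edge 0->3: backward (u after v in old order)
Backward edge: old toposort is now invalid. Check if this creates a cycle.
Does 3 already reach 0? Reachable from 3: [0, 1, 3, 4]. YES -> cycle!
Still a DAG? no

Answer: no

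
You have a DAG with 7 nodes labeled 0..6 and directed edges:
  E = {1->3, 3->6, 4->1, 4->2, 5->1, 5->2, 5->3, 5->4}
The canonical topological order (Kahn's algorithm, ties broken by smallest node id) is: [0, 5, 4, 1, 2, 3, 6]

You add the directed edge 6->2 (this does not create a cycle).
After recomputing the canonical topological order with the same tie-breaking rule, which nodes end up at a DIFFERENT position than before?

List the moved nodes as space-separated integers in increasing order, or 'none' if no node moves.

Answer: 2 3 6

Derivation:
Old toposort: [0, 5, 4, 1, 2, 3, 6]
Added edge 6->2
Recompute Kahn (smallest-id tiebreak):
  initial in-degrees: [0, 2, 3, 2, 1, 0, 1]
  ready (indeg=0): [0, 5]
  pop 0: no out-edges | ready=[5] | order so far=[0]
  pop 5: indeg[1]->1; indeg[2]->2; indeg[3]->1; indeg[4]->0 | ready=[4] | order so far=[0, 5]
  pop 4: indeg[1]->0; indeg[2]->1 | ready=[1] | order so far=[0, 5, 4]
  pop 1: indeg[3]->0 | ready=[3] | order so far=[0, 5, 4, 1]
  pop 3: indeg[6]->0 | ready=[6] | order so far=[0, 5, 4, 1, 3]
  pop 6: indeg[2]->0 | ready=[2] | order so far=[0, 5, 4, 1, 3, 6]
  pop 2: no out-edges | ready=[] | order so far=[0, 5, 4, 1, 3, 6, 2]
New canonical toposort: [0, 5, 4, 1, 3, 6, 2]
Compare positions:
  Node 0: index 0 -> 0 (same)
  Node 1: index 3 -> 3 (same)
  Node 2: index 4 -> 6 (moved)
  Node 3: index 5 -> 4 (moved)
  Node 4: index 2 -> 2 (same)
  Node 5: index 1 -> 1 (same)
  Node 6: index 6 -> 5 (moved)
Nodes that changed position: 2 3 6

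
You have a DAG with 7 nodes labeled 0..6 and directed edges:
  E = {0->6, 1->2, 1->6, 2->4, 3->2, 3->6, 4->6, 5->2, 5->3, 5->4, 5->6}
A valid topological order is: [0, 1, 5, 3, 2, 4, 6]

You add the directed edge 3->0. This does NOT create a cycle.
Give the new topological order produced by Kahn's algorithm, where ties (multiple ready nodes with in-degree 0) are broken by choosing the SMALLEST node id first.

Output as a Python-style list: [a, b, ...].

Old toposort: [0, 1, 5, 3, 2, 4, 6]
Added edge: 3->0
Position of 3 (3) > position of 0 (0). Must reorder: 3 must now come before 0.
Run Kahn's algorithm (break ties by smallest node id):
  initial in-degrees: [1, 0, 3, 1, 2, 0, 5]
  ready (indeg=0): [1, 5]
  pop 1: indeg[2]->2; indeg[6]->4 | ready=[5] | order so far=[1]
  pop 5: indeg[2]->1; indeg[3]->0; indeg[4]->1; indeg[6]->3 | ready=[3] | order so far=[1, 5]
  pop 3: indeg[0]->0; indeg[2]->0; indeg[6]->2 | ready=[0, 2] | order so far=[1, 5, 3]
  pop 0: indeg[6]->1 | ready=[2] | order so far=[1, 5, 3, 0]
  pop 2: indeg[4]->0 | ready=[4] | order so far=[1, 5, 3, 0, 2]
  pop 4: indeg[6]->0 | ready=[6] | order so far=[1, 5, 3, 0, 2, 4]
  pop 6: no out-edges | ready=[] | order so far=[1, 5, 3, 0, 2, 4, 6]
  Result: [1, 5, 3, 0, 2, 4, 6]

Answer: [1, 5, 3, 0, 2, 4, 6]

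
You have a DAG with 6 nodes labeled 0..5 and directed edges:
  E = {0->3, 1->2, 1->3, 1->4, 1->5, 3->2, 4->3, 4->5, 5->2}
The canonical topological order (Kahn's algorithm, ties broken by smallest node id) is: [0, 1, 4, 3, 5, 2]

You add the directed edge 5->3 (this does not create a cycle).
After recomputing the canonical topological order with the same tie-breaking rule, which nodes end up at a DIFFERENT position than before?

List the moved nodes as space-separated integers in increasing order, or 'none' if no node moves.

Old toposort: [0, 1, 4, 3, 5, 2]
Added edge 5->3
Recompute Kahn (smallest-id tiebreak):
  initial in-degrees: [0, 0, 3, 4, 1, 2]
  ready (indeg=0): [0, 1]
  pop 0: indeg[3]->3 | ready=[1] | order so far=[0]
  pop 1: indeg[2]->2; indeg[3]->2; indeg[4]->0; indeg[5]->1 | ready=[4] | order so far=[0, 1]
  pop 4: indeg[3]->1; indeg[5]->0 | ready=[5] | order so far=[0, 1, 4]
  pop 5: indeg[2]->1; indeg[3]->0 | ready=[3] | order so far=[0, 1, 4, 5]
  pop 3: indeg[2]->0 | ready=[2] | order so far=[0, 1, 4, 5, 3]
  pop 2: no out-edges | ready=[] | order so far=[0, 1, 4, 5, 3, 2]
New canonical toposort: [0, 1, 4, 5, 3, 2]
Compare positions:
  Node 0: index 0 -> 0 (same)
  Node 1: index 1 -> 1 (same)
  Node 2: index 5 -> 5 (same)
  Node 3: index 3 -> 4 (moved)
  Node 4: index 2 -> 2 (same)
  Node 5: index 4 -> 3 (moved)
Nodes that changed position: 3 5

Answer: 3 5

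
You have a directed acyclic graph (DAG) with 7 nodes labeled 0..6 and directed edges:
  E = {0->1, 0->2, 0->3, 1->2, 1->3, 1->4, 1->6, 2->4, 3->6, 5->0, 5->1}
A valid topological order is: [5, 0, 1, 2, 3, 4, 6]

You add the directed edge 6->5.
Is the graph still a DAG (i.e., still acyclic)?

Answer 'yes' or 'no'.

Answer: no

Derivation:
Given toposort: [5, 0, 1, 2, 3, 4, 6]
Position of 6: index 6; position of 5: index 0
New edge 6->5: backward (u after v in old order)
Backward edge: old toposort is now invalid. Check if this creates a cycle.
Does 5 already reach 6? Reachable from 5: [0, 1, 2, 3, 4, 5, 6]. YES -> cycle!
Still a DAG? no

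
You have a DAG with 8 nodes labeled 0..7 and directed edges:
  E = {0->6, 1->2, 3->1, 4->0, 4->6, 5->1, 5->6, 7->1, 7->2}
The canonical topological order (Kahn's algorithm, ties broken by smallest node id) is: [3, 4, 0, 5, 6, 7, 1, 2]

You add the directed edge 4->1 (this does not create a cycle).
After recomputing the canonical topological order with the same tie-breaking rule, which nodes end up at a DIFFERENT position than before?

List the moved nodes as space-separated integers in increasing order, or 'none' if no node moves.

Answer: none

Derivation:
Old toposort: [3, 4, 0, 5, 6, 7, 1, 2]
Added edge 4->1
Recompute Kahn (smallest-id tiebreak):
  initial in-degrees: [1, 4, 2, 0, 0, 0, 3, 0]
  ready (indeg=0): [3, 4, 5, 7]
  pop 3: indeg[1]->3 | ready=[4, 5, 7] | order so far=[3]
  pop 4: indeg[0]->0; indeg[1]->2; indeg[6]->2 | ready=[0, 5, 7] | order so far=[3, 4]
  pop 0: indeg[6]->1 | ready=[5, 7] | order so far=[3, 4, 0]
  pop 5: indeg[1]->1; indeg[6]->0 | ready=[6, 7] | order so far=[3, 4, 0, 5]
  pop 6: no out-edges | ready=[7] | order so far=[3, 4, 0, 5, 6]
  pop 7: indeg[1]->0; indeg[2]->1 | ready=[1] | order so far=[3, 4, 0, 5, 6, 7]
  pop 1: indeg[2]->0 | ready=[2] | order so far=[3, 4, 0, 5, 6, 7, 1]
  pop 2: no out-edges | ready=[] | order so far=[3, 4, 0, 5, 6, 7, 1, 2]
New canonical toposort: [3, 4, 0, 5, 6, 7, 1, 2]
Compare positions:
  Node 0: index 2 -> 2 (same)
  Node 1: index 6 -> 6 (same)
  Node 2: index 7 -> 7 (same)
  Node 3: index 0 -> 0 (same)
  Node 4: index 1 -> 1 (same)
  Node 5: index 3 -> 3 (same)
  Node 6: index 4 -> 4 (same)
  Node 7: index 5 -> 5 (same)
Nodes that changed position: none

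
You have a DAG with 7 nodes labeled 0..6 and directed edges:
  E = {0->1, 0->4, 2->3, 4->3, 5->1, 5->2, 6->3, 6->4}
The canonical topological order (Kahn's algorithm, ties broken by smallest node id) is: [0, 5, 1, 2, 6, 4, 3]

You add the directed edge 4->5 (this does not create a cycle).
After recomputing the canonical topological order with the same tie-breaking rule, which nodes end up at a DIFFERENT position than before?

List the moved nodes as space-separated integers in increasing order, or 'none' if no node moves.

Answer: 1 2 4 5 6

Derivation:
Old toposort: [0, 5, 1, 2, 6, 4, 3]
Added edge 4->5
Recompute Kahn (smallest-id tiebreak):
  initial in-degrees: [0, 2, 1, 3, 2, 1, 0]
  ready (indeg=0): [0, 6]
  pop 0: indeg[1]->1; indeg[4]->1 | ready=[6] | order so far=[0]
  pop 6: indeg[3]->2; indeg[4]->0 | ready=[4] | order so far=[0, 6]
  pop 4: indeg[3]->1; indeg[5]->0 | ready=[5] | order so far=[0, 6, 4]
  pop 5: indeg[1]->0; indeg[2]->0 | ready=[1, 2] | order so far=[0, 6, 4, 5]
  pop 1: no out-edges | ready=[2] | order so far=[0, 6, 4, 5, 1]
  pop 2: indeg[3]->0 | ready=[3] | order so far=[0, 6, 4, 5, 1, 2]
  pop 3: no out-edges | ready=[] | order so far=[0, 6, 4, 5, 1, 2, 3]
New canonical toposort: [0, 6, 4, 5, 1, 2, 3]
Compare positions:
  Node 0: index 0 -> 0 (same)
  Node 1: index 2 -> 4 (moved)
  Node 2: index 3 -> 5 (moved)
  Node 3: index 6 -> 6 (same)
  Node 4: index 5 -> 2 (moved)
  Node 5: index 1 -> 3 (moved)
  Node 6: index 4 -> 1 (moved)
Nodes that changed position: 1 2 4 5 6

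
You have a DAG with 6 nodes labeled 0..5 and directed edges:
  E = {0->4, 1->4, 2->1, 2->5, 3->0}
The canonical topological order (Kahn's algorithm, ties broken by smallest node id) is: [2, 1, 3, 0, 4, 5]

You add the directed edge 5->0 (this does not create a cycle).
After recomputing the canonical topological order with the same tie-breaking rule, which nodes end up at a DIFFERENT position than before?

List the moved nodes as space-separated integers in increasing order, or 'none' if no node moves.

Answer: 0 4 5

Derivation:
Old toposort: [2, 1, 3, 0, 4, 5]
Added edge 5->0
Recompute Kahn (smallest-id tiebreak):
  initial in-degrees: [2, 1, 0, 0, 2, 1]
  ready (indeg=0): [2, 3]
  pop 2: indeg[1]->0; indeg[5]->0 | ready=[1, 3, 5] | order so far=[2]
  pop 1: indeg[4]->1 | ready=[3, 5] | order so far=[2, 1]
  pop 3: indeg[0]->1 | ready=[5] | order so far=[2, 1, 3]
  pop 5: indeg[0]->0 | ready=[0] | order so far=[2, 1, 3, 5]
  pop 0: indeg[4]->0 | ready=[4] | order so far=[2, 1, 3, 5, 0]
  pop 4: no out-edges | ready=[] | order so far=[2, 1, 3, 5, 0, 4]
New canonical toposort: [2, 1, 3, 5, 0, 4]
Compare positions:
  Node 0: index 3 -> 4 (moved)
  Node 1: index 1 -> 1 (same)
  Node 2: index 0 -> 0 (same)
  Node 3: index 2 -> 2 (same)
  Node 4: index 4 -> 5 (moved)
  Node 5: index 5 -> 3 (moved)
Nodes that changed position: 0 4 5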